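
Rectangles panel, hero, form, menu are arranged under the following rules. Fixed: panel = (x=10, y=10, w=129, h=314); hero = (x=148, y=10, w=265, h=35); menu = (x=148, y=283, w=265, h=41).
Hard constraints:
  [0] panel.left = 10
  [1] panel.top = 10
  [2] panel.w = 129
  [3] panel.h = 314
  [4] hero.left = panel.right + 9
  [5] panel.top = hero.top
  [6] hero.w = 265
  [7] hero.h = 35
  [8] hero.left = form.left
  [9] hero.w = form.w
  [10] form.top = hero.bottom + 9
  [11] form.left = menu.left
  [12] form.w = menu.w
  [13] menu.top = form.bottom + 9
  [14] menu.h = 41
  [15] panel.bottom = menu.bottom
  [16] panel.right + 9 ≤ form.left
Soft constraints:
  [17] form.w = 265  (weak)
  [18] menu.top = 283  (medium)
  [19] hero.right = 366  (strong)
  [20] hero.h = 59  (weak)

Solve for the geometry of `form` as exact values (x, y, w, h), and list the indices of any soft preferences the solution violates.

form = (x=148, y=54, w=265, h=220)
violated soft preferences: 19, 20

1. form.x = 148  [hero.left = form.left]
2. form.w = 265  [hero.w = form.w]
3. form.y = 54  [form.top = hero.bottom + 9]
4. form.h = 220  [menu.top = form.bottom + 9]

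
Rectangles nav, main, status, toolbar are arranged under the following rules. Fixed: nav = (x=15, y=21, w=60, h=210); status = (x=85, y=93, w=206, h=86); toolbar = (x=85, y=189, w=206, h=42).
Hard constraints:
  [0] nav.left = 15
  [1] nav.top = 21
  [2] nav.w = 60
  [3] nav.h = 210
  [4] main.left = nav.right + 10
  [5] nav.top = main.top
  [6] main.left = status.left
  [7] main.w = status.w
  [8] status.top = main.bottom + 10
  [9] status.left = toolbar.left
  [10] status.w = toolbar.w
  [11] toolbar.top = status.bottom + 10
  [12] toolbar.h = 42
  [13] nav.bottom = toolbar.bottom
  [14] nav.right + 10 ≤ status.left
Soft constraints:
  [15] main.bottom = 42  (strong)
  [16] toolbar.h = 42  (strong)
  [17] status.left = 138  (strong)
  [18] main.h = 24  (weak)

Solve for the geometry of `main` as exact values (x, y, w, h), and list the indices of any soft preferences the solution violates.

main = (x=85, y=21, w=206, h=62)
violated soft preferences: 15, 17, 18

1. main.x = 85  [main.left = nav.right + 10]
2. main.y = 21  [nav.top = main.top]
3. main.w = 206  [main.w = status.w]
4. main.h = 62  [status.top = main.bottom + 10]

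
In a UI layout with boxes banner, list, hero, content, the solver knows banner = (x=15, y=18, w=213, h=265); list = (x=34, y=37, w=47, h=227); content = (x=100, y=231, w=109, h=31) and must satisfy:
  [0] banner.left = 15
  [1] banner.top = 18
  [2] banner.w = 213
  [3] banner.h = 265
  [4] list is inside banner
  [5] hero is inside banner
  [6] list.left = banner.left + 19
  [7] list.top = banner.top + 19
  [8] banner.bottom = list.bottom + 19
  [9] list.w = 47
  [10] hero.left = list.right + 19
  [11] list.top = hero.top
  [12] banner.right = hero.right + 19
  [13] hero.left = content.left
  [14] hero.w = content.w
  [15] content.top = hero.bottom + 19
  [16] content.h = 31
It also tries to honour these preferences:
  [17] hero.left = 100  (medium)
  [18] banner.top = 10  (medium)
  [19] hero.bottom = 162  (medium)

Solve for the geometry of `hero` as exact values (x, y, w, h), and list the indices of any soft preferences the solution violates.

hero = (x=100, y=37, w=109, h=175)
violated soft preferences: 18, 19

1. hero.x = 100  [hero.left = list.right + 19]
2. hero.y = 37  [list.top = hero.top]
3. hero.w = 109  [banner.right = hero.right + 19]
4. hero.h = 175  [content.top = hero.bottom + 19]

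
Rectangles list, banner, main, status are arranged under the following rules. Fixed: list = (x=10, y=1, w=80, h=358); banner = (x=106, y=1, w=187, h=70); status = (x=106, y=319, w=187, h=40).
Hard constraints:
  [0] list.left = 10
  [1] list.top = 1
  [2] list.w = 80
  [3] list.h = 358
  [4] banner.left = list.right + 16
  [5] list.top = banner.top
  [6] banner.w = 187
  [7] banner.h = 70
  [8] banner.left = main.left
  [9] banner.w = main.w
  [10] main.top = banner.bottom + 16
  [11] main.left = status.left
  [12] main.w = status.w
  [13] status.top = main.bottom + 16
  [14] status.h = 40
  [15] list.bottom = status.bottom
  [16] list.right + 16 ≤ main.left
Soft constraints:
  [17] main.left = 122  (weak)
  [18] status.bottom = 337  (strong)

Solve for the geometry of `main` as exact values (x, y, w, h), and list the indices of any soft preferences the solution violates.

1. main.x = 106  [banner.left = main.left]
2. main.w = 187  [banner.w = main.w]
3. main.y = 87  [main.top = banner.bottom + 16]
4. main.h = 216  [status.top = main.bottom + 16]

main = (x=106, y=87, w=187, h=216)
violated soft preferences: 17, 18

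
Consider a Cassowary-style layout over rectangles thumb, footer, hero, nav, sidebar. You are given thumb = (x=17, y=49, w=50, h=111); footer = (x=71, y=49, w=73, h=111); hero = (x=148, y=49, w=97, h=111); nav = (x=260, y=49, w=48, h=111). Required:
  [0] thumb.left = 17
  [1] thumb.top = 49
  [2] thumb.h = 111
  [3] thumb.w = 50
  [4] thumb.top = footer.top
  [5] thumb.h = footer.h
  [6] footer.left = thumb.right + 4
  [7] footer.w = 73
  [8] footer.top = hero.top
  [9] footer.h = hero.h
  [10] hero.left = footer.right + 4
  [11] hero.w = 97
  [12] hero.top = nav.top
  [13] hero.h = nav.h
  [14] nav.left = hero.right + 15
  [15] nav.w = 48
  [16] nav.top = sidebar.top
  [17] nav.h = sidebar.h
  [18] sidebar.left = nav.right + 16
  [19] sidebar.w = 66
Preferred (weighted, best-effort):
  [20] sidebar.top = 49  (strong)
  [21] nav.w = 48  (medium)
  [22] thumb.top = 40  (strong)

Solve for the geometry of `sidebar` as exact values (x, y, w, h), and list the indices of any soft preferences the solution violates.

1. sidebar.y = 49  [nav.top = sidebar.top]
2. sidebar.h = 111  [nav.h = sidebar.h]
3. sidebar.x = 324  [sidebar.left = nav.right + 16]
4. sidebar.w = 66  [sidebar.w = 66]

sidebar = (x=324, y=49, w=66, h=111)
violated soft preferences: 22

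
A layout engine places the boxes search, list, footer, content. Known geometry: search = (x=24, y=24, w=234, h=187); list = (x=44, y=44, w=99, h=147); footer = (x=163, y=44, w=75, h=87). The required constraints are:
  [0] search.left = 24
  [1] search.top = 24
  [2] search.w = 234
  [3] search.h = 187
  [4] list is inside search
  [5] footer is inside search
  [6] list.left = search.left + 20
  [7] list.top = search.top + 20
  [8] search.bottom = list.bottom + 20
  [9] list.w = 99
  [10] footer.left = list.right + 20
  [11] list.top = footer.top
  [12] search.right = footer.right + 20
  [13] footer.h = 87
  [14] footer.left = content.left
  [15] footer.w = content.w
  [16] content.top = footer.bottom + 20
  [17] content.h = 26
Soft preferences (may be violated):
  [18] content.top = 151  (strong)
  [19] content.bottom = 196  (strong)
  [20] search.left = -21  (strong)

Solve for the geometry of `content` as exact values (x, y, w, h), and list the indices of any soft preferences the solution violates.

1. content.x = 163  [footer.left = content.left]
2. content.w = 75  [footer.w = content.w]
3. content.y = 151  [content.top = footer.bottom + 20]
4. content.h = 26  [content.h = 26]

content = (x=163, y=151, w=75, h=26)
violated soft preferences: 19, 20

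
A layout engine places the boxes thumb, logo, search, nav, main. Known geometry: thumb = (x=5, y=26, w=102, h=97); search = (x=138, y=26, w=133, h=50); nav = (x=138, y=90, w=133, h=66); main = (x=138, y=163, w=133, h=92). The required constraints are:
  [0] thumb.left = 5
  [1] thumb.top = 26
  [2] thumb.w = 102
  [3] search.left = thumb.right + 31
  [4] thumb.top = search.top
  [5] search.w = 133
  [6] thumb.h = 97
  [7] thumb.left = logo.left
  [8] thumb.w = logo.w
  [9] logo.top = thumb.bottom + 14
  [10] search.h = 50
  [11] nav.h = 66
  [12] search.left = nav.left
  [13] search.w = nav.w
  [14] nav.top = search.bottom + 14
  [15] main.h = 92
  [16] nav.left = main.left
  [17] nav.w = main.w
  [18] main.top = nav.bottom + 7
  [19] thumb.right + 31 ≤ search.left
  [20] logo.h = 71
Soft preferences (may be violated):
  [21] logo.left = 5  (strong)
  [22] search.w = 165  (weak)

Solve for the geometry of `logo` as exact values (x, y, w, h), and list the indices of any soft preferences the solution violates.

1. logo.x = 5  [thumb.left = logo.left]
2. logo.w = 102  [thumb.w = logo.w]
3. logo.y = 137  [logo.top = thumb.bottom + 14]
4. logo.h = 71  [logo.h = 71]

logo = (x=5, y=137, w=102, h=71)
violated soft preferences: 22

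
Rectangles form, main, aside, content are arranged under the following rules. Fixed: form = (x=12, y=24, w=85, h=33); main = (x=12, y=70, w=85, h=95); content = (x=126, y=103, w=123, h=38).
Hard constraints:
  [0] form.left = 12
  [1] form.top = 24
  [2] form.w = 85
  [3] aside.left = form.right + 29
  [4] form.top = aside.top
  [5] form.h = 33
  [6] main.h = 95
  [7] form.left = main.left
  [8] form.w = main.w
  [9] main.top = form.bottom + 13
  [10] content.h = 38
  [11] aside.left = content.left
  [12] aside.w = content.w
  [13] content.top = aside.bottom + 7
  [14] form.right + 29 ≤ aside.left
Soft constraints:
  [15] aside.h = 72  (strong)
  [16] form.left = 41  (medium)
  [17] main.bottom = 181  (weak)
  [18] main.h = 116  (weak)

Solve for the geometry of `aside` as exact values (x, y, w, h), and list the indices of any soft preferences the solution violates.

aside = (x=126, y=24, w=123, h=72)
violated soft preferences: 16, 17, 18

1. aside.x = 126  [aside.left = form.right + 29]
2. aside.y = 24  [form.top = aside.top]
3. aside.w = 123  [aside.w = content.w]
4. aside.h = 72  [content.top = aside.bottom + 7]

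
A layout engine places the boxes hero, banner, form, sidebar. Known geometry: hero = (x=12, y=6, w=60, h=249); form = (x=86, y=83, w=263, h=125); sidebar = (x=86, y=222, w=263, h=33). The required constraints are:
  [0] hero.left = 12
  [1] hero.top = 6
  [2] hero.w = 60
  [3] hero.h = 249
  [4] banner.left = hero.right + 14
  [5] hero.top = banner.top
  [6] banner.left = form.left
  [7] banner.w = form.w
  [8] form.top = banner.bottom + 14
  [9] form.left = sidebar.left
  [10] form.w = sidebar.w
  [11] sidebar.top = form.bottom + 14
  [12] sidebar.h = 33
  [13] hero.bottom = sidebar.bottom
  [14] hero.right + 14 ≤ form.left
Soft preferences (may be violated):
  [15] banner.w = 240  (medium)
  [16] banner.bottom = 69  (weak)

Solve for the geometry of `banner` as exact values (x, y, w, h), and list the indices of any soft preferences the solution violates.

banner = (x=86, y=6, w=263, h=63)
violated soft preferences: 15

1. banner.x = 86  [banner.left = hero.right + 14]
2. banner.y = 6  [hero.top = banner.top]
3. banner.w = 263  [banner.w = form.w]
4. banner.h = 63  [form.top = banner.bottom + 14]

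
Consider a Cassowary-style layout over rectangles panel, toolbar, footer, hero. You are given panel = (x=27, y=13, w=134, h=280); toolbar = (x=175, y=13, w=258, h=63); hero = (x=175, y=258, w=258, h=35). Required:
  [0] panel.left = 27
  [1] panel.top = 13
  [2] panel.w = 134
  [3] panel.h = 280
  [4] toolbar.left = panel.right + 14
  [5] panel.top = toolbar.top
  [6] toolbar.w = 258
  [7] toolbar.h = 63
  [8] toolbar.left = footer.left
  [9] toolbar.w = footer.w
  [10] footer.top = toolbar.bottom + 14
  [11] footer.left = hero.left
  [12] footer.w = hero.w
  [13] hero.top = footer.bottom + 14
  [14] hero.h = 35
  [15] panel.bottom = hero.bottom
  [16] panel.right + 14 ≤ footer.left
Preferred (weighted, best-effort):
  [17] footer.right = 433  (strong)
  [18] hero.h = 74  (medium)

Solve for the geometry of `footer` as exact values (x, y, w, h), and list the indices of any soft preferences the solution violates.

footer = (x=175, y=90, w=258, h=154)
violated soft preferences: 18

1. footer.x = 175  [toolbar.left = footer.left]
2. footer.w = 258  [toolbar.w = footer.w]
3. footer.y = 90  [footer.top = toolbar.bottom + 14]
4. footer.h = 154  [hero.top = footer.bottom + 14]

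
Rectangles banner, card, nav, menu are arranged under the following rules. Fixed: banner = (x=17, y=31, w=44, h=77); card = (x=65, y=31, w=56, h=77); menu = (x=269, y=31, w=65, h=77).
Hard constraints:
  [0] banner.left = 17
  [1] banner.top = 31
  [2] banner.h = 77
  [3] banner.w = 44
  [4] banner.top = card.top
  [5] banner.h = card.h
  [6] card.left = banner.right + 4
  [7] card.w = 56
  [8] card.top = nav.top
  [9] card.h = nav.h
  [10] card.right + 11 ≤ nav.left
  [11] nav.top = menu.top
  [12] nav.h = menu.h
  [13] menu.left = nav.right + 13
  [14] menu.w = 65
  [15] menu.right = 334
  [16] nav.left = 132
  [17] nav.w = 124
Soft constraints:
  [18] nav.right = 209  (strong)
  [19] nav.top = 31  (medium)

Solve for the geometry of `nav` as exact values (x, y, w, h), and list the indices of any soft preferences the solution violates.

1. nav.y = 31  [card.top = nav.top]
2. nav.h = 77  [card.h = nav.h]
3. nav.x = 132  [nav.left = 132]
4. nav.w = 124  [nav.w = 124]

nav = (x=132, y=31, w=124, h=77)
violated soft preferences: 18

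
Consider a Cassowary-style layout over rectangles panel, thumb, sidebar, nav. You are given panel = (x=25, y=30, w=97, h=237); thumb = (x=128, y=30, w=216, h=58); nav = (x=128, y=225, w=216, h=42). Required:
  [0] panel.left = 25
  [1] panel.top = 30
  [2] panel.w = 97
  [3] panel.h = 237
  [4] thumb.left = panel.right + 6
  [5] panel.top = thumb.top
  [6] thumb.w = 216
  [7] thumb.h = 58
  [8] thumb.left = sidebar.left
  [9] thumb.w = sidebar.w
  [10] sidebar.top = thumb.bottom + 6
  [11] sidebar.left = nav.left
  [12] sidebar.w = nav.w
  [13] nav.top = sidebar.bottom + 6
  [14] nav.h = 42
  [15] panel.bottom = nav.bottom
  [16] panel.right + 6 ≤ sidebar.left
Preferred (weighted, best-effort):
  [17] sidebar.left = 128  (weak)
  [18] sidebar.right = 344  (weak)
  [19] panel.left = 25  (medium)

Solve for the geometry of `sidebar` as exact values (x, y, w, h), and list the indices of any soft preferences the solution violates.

1. sidebar.x = 128  [thumb.left = sidebar.left]
2. sidebar.w = 216  [thumb.w = sidebar.w]
3. sidebar.y = 94  [sidebar.top = thumb.bottom + 6]
4. sidebar.h = 125  [nav.top = sidebar.bottom + 6]

sidebar = (x=128, y=94, w=216, h=125)
violated soft preferences: none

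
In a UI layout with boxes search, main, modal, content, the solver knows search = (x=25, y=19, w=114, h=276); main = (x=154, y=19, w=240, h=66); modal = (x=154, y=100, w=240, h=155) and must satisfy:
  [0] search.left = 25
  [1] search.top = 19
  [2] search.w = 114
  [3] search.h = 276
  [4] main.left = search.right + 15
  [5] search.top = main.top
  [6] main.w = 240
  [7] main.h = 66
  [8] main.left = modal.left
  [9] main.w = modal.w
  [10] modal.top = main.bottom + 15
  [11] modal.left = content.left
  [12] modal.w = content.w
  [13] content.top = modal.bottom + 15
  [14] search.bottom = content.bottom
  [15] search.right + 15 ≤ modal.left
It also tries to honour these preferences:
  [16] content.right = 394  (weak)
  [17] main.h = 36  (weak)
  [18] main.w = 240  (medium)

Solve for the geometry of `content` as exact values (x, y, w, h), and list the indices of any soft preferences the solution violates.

content = (x=154, y=270, w=240, h=25)
violated soft preferences: 17

1. content.x = 154  [modal.left = content.left]
2. content.w = 240  [modal.w = content.w]
3. content.y = 270  [content.top = modal.bottom + 15]
4. content.h = 25  [search.bottom = content.bottom]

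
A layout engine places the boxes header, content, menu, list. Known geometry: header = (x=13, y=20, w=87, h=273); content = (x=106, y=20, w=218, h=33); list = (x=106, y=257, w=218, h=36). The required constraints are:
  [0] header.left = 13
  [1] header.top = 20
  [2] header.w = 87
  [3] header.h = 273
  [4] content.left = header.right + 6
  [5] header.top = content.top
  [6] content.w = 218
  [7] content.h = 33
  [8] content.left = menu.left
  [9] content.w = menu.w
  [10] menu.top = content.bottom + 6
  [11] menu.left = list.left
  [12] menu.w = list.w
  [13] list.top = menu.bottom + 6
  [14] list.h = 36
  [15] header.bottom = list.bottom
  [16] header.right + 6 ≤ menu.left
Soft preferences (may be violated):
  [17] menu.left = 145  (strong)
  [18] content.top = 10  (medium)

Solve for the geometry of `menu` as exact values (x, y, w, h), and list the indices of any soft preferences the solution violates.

1. menu.x = 106  [content.left = menu.left]
2. menu.w = 218  [content.w = menu.w]
3. menu.y = 59  [menu.top = content.bottom + 6]
4. menu.h = 192  [list.top = menu.bottom + 6]

menu = (x=106, y=59, w=218, h=192)
violated soft preferences: 17, 18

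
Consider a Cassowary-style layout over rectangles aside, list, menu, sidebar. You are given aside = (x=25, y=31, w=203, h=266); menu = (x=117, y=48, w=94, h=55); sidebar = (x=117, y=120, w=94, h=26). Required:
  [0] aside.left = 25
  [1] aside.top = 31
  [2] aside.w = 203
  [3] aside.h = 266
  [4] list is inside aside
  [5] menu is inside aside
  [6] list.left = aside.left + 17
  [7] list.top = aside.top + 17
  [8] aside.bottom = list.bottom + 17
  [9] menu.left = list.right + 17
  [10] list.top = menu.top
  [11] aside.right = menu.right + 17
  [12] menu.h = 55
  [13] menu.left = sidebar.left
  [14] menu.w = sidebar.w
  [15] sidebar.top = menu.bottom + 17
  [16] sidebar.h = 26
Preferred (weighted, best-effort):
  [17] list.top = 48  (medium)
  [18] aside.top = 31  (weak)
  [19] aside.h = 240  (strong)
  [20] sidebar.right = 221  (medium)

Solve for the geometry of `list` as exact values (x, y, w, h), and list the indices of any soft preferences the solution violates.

list = (x=42, y=48, w=58, h=232)
violated soft preferences: 19, 20

1. list.x = 42  [list.left = aside.left + 17]
2. list.y = 48  [list.top = aside.top + 17]
3. list.h = 232  [aside.bottom = list.bottom + 17]
4. list.w = 58  [menu.left = list.right + 17]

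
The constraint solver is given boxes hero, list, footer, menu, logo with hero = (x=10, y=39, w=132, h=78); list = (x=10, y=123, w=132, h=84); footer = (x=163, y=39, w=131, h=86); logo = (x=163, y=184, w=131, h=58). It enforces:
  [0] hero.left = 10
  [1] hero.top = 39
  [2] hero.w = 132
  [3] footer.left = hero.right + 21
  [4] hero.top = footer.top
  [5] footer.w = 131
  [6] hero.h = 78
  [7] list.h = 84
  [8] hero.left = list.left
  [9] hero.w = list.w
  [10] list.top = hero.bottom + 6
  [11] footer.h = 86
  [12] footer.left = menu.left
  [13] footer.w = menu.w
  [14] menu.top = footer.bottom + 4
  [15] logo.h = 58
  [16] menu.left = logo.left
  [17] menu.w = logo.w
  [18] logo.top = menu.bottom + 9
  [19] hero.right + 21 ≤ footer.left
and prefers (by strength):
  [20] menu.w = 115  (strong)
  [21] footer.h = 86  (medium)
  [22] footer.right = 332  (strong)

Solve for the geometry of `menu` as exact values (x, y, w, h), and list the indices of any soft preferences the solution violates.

menu = (x=163, y=129, w=131, h=46)
violated soft preferences: 20, 22

1. menu.x = 163  [footer.left = menu.left]
2. menu.w = 131  [footer.w = menu.w]
3. menu.y = 129  [menu.top = footer.bottom + 4]
4. menu.h = 46  [logo.top = menu.bottom + 9]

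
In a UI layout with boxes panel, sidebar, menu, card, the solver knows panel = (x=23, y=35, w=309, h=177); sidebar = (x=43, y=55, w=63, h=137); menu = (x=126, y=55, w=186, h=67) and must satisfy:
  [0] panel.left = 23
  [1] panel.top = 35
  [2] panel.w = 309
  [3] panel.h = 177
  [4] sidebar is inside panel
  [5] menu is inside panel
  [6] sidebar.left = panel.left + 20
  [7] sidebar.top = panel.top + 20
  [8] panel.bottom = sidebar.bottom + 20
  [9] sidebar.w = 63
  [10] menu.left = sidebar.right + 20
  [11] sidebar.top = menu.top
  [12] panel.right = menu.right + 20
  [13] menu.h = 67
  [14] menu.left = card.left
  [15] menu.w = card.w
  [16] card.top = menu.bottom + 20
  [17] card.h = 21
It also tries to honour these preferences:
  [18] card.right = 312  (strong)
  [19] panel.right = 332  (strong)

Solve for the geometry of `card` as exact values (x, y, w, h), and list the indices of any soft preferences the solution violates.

1. card.x = 126  [menu.left = card.left]
2. card.w = 186  [menu.w = card.w]
3. card.y = 142  [card.top = menu.bottom + 20]
4. card.h = 21  [card.h = 21]

card = (x=126, y=142, w=186, h=21)
violated soft preferences: none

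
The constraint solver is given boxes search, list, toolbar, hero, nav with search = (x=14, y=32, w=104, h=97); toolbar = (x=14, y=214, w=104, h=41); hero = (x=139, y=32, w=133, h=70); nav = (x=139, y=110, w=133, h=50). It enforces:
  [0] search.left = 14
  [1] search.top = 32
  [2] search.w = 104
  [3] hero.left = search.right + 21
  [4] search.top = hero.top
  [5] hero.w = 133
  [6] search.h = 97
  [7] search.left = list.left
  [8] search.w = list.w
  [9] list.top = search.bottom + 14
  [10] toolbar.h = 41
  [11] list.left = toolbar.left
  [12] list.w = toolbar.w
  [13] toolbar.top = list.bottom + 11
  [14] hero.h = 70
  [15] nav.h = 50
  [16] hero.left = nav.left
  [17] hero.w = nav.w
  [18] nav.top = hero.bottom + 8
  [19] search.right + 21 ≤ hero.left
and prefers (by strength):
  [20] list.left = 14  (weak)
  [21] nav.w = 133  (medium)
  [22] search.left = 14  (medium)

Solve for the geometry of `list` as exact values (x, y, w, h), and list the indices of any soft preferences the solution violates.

1. list.x = 14  [search.left = list.left]
2. list.w = 104  [search.w = list.w]
3. list.y = 143  [list.top = search.bottom + 14]
4. list.h = 60  [toolbar.top = list.bottom + 11]

list = (x=14, y=143, w=104, h=60)
violated soft preferences: none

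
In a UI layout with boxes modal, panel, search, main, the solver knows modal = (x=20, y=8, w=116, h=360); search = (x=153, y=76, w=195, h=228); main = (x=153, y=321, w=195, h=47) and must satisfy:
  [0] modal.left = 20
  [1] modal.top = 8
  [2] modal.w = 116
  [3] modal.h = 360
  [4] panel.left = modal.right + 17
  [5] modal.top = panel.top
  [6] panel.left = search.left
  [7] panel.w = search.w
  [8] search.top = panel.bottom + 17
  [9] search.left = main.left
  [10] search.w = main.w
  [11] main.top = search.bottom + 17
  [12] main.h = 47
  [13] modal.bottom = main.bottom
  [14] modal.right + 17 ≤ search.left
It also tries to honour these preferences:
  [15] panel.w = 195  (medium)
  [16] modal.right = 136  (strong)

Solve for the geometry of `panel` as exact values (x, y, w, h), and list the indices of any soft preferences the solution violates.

panel = (x=153, y=8, w=195, h=51)
violated soft preferences: none

1. panel.x = 153  [panel.left = modal.right + 17]
2. panel.y = 8  [modal.top = panel.top]
3. panel.w = 195  [panel.w = search.w]
4. panel.h = 51  [search.top = panel.bottom + 17]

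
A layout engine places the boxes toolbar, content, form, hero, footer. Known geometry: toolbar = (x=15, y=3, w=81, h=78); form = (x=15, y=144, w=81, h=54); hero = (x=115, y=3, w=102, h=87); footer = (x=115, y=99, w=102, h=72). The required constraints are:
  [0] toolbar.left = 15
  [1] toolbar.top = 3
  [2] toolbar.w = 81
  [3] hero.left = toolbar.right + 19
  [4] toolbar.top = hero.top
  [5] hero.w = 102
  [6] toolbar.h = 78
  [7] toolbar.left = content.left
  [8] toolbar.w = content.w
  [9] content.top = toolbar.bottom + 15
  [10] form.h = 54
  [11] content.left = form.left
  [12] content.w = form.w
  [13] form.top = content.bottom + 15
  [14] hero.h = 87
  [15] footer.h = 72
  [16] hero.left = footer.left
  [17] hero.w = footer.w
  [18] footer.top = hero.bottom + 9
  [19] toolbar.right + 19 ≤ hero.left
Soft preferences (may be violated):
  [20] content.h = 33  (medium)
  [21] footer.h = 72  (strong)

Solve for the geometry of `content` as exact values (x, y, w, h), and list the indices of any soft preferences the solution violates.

content = (x=15, y=96, w=81, h=33)
violated soft preferences: none

1. content.x = 15  [toolbar.left = content.left]
2. content.w = 81  [toolbar.w = content.w]
3. content.y = 96  [content.top = toolbar.bottom + 15]
4. content.h = 33  [form.top = content.bottom + 15]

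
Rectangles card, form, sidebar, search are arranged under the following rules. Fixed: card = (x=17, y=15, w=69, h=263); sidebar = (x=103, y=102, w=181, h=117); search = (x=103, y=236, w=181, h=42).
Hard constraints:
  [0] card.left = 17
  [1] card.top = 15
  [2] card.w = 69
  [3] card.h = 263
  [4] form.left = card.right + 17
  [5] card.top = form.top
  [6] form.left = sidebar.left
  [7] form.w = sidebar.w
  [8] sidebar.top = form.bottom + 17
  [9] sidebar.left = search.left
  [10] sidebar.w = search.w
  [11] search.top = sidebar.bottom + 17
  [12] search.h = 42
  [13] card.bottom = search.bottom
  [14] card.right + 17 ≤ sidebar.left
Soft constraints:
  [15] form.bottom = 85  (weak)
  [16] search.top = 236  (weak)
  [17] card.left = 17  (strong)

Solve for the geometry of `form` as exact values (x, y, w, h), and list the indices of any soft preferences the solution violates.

form = (x=103, y=15, w=181, h=70)
violated soft preferences: none

1. form.x = 103  [form.left = card.right + 17]
2. form.y = 15  [card.top = form.top]
3. form.w = 181  [form.w = sidebar.w]
4. form.h = 70  [sidebar.top = form.bottom + 17]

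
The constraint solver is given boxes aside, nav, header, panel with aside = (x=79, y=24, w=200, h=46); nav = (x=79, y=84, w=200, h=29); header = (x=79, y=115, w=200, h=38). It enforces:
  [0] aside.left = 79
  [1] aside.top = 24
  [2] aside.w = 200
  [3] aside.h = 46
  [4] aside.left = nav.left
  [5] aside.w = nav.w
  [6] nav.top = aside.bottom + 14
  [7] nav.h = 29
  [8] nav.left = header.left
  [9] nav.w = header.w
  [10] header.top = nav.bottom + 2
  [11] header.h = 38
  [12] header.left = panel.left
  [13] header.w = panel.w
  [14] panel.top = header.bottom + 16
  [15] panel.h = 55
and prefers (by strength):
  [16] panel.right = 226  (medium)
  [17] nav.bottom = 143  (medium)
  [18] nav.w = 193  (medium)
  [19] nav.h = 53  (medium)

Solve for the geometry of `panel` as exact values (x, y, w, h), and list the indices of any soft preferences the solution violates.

1. panel.x = 79  [header.left = panel.left]
2. panel.w = 200  [header.w = panel.w]
3. panel.y = 169  [panel.top = header.bottom + 16]
4. panel.h = 55  [panel.h = 55]

panel = (x=79, y=169, w=200, h=55)
violated soft preferences: 16, 17, 18, 19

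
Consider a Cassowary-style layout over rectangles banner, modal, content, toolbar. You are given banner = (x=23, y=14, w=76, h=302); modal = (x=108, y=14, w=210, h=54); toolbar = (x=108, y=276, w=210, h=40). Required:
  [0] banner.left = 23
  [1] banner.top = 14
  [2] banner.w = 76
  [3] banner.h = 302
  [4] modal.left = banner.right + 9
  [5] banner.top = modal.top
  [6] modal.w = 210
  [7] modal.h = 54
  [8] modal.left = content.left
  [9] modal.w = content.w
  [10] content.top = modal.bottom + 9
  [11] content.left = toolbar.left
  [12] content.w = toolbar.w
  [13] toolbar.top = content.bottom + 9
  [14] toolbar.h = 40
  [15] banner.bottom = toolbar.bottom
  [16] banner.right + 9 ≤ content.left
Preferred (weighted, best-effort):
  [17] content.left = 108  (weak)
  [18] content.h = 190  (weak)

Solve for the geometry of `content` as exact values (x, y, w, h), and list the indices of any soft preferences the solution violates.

1. content.x = 108  [modal.left = content.left]
2. content.w = 210  [modal.w = content.w]
3. content.y = 77  [content.top = modal.bottom + 9]
4. content.h = 190  [toolbar.top = content.bottom + 9]

content = (x=108, y=77, w=210, h=190)
violated soft preferences: none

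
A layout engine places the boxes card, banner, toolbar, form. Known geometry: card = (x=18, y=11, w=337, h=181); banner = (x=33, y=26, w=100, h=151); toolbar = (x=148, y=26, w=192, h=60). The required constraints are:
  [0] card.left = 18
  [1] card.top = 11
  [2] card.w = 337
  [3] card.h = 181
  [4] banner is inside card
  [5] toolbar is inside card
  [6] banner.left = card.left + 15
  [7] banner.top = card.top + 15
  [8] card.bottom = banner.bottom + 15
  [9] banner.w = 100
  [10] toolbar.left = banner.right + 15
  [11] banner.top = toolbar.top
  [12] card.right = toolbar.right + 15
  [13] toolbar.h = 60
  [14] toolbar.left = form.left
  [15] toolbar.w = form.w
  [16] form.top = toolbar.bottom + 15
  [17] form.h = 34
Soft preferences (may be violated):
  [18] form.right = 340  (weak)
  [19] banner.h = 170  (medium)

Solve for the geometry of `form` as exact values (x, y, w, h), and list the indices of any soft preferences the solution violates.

form = (x=148, y=101, w=192, h=34)
violated soft preferences: 19

1. form.x = 148  [toolbar.left = form.left]
2. form.w = 192  [toolbar.w = form.w]
3. form.y = 101  [form.top = toolbar.bottom + 15]
4. form.h = 34  [form.h = 34]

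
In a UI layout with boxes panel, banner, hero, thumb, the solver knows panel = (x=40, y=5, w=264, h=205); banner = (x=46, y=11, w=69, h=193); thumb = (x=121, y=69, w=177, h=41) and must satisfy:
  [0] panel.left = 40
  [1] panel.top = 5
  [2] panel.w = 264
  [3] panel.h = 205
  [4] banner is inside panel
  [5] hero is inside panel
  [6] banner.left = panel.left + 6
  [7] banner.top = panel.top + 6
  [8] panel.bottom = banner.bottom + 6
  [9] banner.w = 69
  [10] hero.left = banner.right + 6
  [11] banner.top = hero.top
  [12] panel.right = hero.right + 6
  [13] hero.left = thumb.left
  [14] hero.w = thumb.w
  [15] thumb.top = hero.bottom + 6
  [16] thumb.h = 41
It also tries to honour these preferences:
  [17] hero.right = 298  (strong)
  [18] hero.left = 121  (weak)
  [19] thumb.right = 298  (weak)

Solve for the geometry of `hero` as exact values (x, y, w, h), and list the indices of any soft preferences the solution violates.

1. hero.x = 121  [hero.left = banner.right + 6]
2. hero.y = 11  [banner.top = hero.top]
3. hero.w = 177  [panel.right = hero.right + 6]
4. hero.h = 52  [thumb.top = hero.bottom + 6]

hero = (x=121, y=11, w=177, h=52)
violated soft preferences: none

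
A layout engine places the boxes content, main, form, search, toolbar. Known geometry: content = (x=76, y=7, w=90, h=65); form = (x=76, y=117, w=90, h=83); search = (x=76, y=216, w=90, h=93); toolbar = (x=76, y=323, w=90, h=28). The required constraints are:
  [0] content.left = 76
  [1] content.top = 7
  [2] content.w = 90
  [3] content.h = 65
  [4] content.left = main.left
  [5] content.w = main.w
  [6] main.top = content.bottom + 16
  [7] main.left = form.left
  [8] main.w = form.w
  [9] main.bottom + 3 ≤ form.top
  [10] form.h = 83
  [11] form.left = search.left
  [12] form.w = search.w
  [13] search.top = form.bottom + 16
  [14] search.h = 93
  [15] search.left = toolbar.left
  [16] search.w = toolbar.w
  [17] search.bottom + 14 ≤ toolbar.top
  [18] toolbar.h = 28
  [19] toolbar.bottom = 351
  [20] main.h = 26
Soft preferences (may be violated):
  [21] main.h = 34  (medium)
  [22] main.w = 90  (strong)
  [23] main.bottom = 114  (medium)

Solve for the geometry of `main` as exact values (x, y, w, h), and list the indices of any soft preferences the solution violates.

main = (x=76, y=88, w=90, h=26)
violated soft preferences: 21

1. main.x = 76  [content.left = main.left]
2. main.w = 90  [content.w = main.w]
3. main.y = 88  [main.top = content.bottom + 16]
4. main.h = 26  [main.h = 26]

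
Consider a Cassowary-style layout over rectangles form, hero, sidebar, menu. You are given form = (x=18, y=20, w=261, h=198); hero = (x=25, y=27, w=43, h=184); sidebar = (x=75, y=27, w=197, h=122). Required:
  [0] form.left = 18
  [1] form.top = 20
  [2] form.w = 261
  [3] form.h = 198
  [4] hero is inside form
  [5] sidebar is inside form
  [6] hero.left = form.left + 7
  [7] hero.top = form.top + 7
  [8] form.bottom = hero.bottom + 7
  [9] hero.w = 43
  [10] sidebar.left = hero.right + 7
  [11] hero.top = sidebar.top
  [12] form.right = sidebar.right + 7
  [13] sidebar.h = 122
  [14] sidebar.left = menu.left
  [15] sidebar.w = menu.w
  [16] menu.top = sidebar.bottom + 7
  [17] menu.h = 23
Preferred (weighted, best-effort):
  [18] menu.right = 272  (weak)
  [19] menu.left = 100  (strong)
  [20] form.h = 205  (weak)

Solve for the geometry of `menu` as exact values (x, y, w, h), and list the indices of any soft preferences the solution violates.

menu = (x=75, y=156, w=197, h=23)
violated soft preferences: 19, 20

1. menu.x = 75  [sidebar.left = menu.left]
2. menu.w = 197  [sidebar.w = menu.w]
3. menu.y = 156  [menu.top = sidebar.bottom + 7]
4. menu.h = 23  [menu.h = 23]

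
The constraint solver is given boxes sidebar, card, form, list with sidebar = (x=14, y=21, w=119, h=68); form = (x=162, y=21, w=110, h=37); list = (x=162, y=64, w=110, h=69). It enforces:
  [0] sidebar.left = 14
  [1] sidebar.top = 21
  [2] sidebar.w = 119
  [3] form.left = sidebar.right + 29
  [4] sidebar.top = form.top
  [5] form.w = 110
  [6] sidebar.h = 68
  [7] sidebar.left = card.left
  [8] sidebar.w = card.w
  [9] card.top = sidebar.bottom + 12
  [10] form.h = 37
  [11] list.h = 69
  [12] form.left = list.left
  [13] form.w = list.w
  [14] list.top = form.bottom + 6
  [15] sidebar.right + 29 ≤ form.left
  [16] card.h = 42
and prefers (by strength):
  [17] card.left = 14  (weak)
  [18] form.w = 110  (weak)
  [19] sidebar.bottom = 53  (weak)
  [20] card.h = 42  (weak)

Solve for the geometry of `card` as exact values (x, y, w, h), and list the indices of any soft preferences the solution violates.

1. card.x = 14  [sidebar.left = card.left]
2. card.w = 119  [sidebar.w = card.w]
3. card.y = 101  [card.top = sidebar.bottom + 12]
4. card.h = 42  [card.h = 42]

card = (x=14, y=101, w=119, h=42)
violated soft preferences: 19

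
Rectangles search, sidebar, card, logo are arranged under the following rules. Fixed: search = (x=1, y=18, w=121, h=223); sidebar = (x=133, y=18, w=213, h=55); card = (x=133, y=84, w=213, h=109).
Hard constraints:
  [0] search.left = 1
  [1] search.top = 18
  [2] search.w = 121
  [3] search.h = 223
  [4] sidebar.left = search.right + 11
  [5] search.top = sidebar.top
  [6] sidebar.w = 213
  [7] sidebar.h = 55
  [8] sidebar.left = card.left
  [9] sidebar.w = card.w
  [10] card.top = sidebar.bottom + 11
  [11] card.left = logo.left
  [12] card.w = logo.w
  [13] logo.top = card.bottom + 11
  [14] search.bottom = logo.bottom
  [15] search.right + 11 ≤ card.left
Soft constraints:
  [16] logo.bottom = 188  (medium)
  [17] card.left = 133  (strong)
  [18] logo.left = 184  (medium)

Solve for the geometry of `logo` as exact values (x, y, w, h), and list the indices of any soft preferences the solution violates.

logo = (x=133, y=204, w=213, h=37)
violated soft preferences: 16, 18

1. logo.x = 133  [card.left = logo.left]
2. logo.w = 213  [card.w = logo.w]
3. logo.y = 204  [logo.top = card.bottom + 11]
4. logo.h = 37  [search.bottom = logo.bottom]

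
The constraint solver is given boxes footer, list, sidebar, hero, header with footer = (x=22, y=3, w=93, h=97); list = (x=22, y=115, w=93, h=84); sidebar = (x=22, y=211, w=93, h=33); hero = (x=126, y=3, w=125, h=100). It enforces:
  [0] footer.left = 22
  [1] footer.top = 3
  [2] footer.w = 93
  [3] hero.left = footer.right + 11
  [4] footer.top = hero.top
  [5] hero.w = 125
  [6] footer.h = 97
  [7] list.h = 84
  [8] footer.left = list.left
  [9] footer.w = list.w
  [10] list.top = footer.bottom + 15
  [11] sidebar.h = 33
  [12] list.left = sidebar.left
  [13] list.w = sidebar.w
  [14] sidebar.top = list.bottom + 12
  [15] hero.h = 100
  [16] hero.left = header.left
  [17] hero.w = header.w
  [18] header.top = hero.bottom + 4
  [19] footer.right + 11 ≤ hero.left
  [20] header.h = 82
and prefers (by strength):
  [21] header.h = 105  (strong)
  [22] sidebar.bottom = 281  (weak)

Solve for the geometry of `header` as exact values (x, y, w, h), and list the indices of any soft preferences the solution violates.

header = (x=126, y=107, w=125, h=82)
violated soft preferences: 21, 22

1. header.x = 126  [hero.left = header.left]
2. header.w = 125  [hero.w = header.w]
3. header.y = 107  [header.top = hero.bottom + 4]
4. header.h = 82  [header.h = 82]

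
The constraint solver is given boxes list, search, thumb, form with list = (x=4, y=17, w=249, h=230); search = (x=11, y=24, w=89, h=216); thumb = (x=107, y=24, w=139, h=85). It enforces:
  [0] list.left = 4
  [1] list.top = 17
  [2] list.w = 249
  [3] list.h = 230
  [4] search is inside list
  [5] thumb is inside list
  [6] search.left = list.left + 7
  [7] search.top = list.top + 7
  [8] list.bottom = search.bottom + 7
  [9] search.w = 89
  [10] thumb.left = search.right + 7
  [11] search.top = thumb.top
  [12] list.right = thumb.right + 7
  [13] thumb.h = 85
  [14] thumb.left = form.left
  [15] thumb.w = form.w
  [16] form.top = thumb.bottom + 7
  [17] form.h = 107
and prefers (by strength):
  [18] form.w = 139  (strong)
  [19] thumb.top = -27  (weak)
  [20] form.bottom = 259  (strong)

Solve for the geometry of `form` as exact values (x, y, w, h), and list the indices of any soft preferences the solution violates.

1. form.x = 107  [thumb.left = form.left]
2. form.w = 139  [thumb.w = form.w]
3. form.y = 116  [form.top = thumb.bottom + 7]
4. form.h = 107  [form.h = 107]

form = (x=107, y=116, w=139, h=107)
violated soft preferences: 19, 20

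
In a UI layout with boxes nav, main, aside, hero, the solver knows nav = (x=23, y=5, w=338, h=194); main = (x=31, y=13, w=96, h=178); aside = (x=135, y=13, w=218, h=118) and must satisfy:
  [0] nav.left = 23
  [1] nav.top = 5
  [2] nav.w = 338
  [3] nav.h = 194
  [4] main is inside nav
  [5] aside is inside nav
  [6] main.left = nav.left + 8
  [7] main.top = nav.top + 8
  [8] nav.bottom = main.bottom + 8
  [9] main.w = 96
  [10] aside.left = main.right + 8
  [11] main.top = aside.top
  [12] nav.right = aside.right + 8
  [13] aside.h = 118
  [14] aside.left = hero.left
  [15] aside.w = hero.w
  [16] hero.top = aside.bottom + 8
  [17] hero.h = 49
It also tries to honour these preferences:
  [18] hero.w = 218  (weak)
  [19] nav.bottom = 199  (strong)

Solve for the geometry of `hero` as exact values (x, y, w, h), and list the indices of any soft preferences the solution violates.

hero = (x=135, y=139, w=218, h=49)
violated soft preferences: none

1. hero.x = 135  [aside.left = hero.left]
2. hero.w = 218  [aside.w = hero.w]
3. hero.y = 139  [hero.top = aside.bottom + 8]
4. hero.h = 49  [hero.h = 49]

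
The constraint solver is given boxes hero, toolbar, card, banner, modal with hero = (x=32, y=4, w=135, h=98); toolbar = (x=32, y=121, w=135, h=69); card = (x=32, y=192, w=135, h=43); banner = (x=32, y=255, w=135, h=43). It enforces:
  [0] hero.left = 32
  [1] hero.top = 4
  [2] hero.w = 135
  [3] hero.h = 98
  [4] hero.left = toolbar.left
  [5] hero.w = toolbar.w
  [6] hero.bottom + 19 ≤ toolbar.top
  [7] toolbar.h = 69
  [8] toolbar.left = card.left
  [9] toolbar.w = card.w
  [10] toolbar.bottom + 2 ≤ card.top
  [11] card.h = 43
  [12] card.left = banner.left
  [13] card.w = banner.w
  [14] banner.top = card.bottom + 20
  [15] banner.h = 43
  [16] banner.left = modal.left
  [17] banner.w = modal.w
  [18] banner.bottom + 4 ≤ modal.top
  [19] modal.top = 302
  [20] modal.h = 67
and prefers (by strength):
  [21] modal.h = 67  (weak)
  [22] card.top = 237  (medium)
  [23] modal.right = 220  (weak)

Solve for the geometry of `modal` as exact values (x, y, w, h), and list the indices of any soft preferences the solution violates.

1. modal.x = 32  [banner.left = modal.left]
2. modal.w = 135  [banner.w = modal.w]
3. modal.y = 302  [modal.top = 302]
4. modal.h = 67  [modal.h = 67]

modal = (x=32, y=302, w=135, h=67)
violated soft preferences: 22, 23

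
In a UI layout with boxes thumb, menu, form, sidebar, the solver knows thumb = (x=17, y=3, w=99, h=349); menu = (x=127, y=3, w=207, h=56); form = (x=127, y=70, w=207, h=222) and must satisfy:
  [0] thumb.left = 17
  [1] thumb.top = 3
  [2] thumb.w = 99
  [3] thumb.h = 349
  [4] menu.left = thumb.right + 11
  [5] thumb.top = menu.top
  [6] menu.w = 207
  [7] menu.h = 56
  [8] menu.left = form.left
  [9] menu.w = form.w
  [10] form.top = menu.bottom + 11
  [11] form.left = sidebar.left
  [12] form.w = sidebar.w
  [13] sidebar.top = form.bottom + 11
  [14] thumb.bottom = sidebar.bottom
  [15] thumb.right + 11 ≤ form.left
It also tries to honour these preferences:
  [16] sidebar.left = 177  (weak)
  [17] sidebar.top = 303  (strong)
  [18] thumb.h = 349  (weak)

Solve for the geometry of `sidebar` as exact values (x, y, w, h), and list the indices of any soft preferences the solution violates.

1. sidebar.x = 127  [form.left = sidebar.left]
2. sidebar.w = 207  [form.w = sidebar.w]
3. sidebar.y = 303  [sidebar.top = form.bottom + 11]
4. sidebar.h = 49  [thumb.bottom = sidebar.bottom]

sidebar = (x=127, y=303, w=207, h=49)
violated soft preferences: 16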